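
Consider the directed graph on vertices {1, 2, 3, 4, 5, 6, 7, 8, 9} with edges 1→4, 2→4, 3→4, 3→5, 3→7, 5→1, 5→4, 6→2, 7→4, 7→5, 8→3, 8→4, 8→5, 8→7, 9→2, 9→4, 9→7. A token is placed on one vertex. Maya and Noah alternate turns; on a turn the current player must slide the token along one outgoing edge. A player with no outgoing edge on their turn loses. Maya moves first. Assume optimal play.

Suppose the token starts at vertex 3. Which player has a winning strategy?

Maya wins.

Work bottom-up. With no move the player to move loses. Otherwise the position is W if at least one move leads to an L position for the opponent, and L if every move leads to a W.
Every edge goes from a vertex to one that appears earlier in the order 4, 2, 1, 5, 7, 3, 8, 9, 6, so processing vertices in that order labels each vertex after all of its successors.
4: no outgoing edge → L
2: can move to 4, which is L ⇒ W
1: can move to 4, which is L ⇒ W
5: can move to 4, which is L ⇒ W
7: can move to 4, which is L ⇒ W
3: can move to 4, which is L ⇒ W
8: can move to 4, which is L ⇒ W
9: can move to 4, which is L ⇒ W
6: the only move is to 2(W), a W ⇒ L
From 3 Maya can move to 4, reaching an L position.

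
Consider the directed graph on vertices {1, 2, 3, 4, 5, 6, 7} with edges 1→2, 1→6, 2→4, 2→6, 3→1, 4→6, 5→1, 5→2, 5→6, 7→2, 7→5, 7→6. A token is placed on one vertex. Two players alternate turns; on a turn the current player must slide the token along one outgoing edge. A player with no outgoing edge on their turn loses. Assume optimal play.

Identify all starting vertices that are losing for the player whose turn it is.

3, 6

Build the W/L table. Terminal = L. A non-terminal position is W if it has a move to some L; otherwise it is L.
Every edge goes from a vertex to one that appears earlier in the order 6, 4, 2, 1, 5, 3, 7, so processing vertices in that order labels each vertex after all of its successors.
6: no outgoing edge → L
4: W (go to 6, an L position)
2: W (go to 6, an L position)
1: W (go to 6, an L position)
5: W (go to 6, an L position)
3: L (sole option 1(W) is W)
7: W (go to 6, an L position)
Reading off the rows marked L gives the requested list; there are 2 such vertices.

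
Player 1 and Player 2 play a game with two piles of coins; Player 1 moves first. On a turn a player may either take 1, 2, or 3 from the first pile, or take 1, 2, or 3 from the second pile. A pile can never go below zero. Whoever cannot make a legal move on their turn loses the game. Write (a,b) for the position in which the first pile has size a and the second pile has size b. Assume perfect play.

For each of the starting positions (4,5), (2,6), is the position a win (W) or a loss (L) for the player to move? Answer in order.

Positions with no move are L. A position that does have a move is losing for the player to move precisely when every available move leads to a winning position for the opponent. Fill in the labels:
No move ever increases a pile, so every position that can arise here has a ≤ 4 and b ≤ 6; it is enough to label the cells with 0 ≤ a ≤ 4 and 0 ≤ b ≤ 6.
Every move lowers a or b (never raises either), so fill the grid row by row in increasing a, and left to right within a row: each cell's successors are then already labelled.
      b=0  b=1  b=2  b=3  b=4  b=5  b=6
a=0:    L    W    W    W    L    W    W
a=1:    W    L    W    W    W    L    W
a=2:    W    W    L    W    W    W    L
a=3:    W    W    W    L    W    W    W
a=4:    L    W    W    W    L    W    W
Cells with no legal move (terminal, hence L): (0,0).
The remaining L cells, each justified by listing all of its moves:
(0,4): moves to (0,3)(W), (0,2)(W), (0,1)(W); every one is W ⇒ L
(1,1): moves to (0,1)(W), (1,0)(W); every one is W ⇒ L
(1,5): moves to (0,5)(W), (1,4)(W), (1,3)(W), (1,2)(W); every one is W ⇒ L
(2,2): moves to (1,2)(W), (0,2)(W), (2,1)(W), (2,0)(W); every one is W ⇒ L
(2,6): moves to (1,6)(W), (0,6)(W), (2,5)(W), (2,4)(W), (2,3)(W); every one is W ⇒ L
(3,3): moves to (2,3)(W), (1,3)(W), (0,3)(W), (3,2)(W), (3,1)(W), (3,0)(W); every one is W ⇒ L
(4,0): moves to (3,0)(W), (2,0)(W), (1,0)(W); every one is W ⇒ L
(4,4): moves to (3,4)(W), (2,4)(W), (1,4)(W), (4,3)(W), (4,2)(W), (4,1)(W); every one is W ⇒ L
Every other cell has at least one move into one of the L cells above, so it is W.
(4,5): the move to (1,5) reaches an L cell, so W
(2,6): one of the L cells justified above, so L

(4,5): W, (2,6): L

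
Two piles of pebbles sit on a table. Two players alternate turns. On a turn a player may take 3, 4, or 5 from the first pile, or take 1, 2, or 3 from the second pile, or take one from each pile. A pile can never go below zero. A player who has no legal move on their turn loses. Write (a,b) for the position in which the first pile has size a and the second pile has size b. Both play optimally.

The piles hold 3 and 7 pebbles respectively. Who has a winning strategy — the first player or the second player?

The first player wins.

Build the W/L table. Terminal = L. A non-terminal position is W if it has a move to some L; otherwise it is L.
No move ever increases a pile, so every position that can arise here has a ≤ 3 and b ≤ 7; it is enough to label the cells with 0 ≤ a ≤ 3 and 0 ≤ b ≤ 7.
Every move lowers a or b (never raises either), so fill the grid row by row in increasing a, and left to right within a row: each cell's successors are then already labelled.
      b=0  b=1  b=2  b=3  b=4  b=5  b=6  b=7
a=0:    L    W    W    W    L    W    W    W
a=1:    L    W    W    W    L    W    W    W
a=2:    L    W    W    W    L    W    W    W
a=3:    W    W    L    W    W    W    L    W
Cells with no legal move (terminal, hence L): (0,0), (1,0), (2,0).
The remaining L cells, each justified by listing all of its moves:
(0,4): →(0,3)(W), (0,2)(W), (0,1)(W) — all W, so L
(1,4): →(1,3)(W), (1,2)(W), (1,1)(W), (0,3)(W) — all W, so L
(2,4): →(2,3)(W), (2,2)(W), (2,1)(W), (1,3)(W) — all W, so L
(3,2): →(0,2)(W), (3,1)(W), (3,0)(W), (2,1)(W) — all W, so L
(3,6): →(0,6)(W), (3,5)(W), (3,4)(W), (3,3)(W), (2,5)(W) — all W, so L
Every other cell has at least one move into one of the L cells above, so it is W.
From (3,7) the player to move can move to (3,6), reaching an L position.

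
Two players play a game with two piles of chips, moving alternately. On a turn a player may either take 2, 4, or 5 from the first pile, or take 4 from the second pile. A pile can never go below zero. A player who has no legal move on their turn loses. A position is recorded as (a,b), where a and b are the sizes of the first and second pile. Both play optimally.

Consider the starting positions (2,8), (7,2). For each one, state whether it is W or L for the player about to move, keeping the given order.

Compute win/loss labels from the base case upward. A position with no move is L. Any other position is W if it can reach an L in one move, else L.
No move ever increases a pile, so every position that can arise here has a ≤ 7 and b ≤ 8; it is enough to label the cells with 0 ≤ a ≤ 7 and 0 ≤ b ≤ 8.
Every move lowers a or b (never raises either), so fill the grid row by row in increasing a, and left to right within a row: each cell's successors are then already labelled.
      b=0  b=1  b=2  b=3  b=4  b=5  b=6  b=7  b=8
a=0:    L    L    L    L    W    W    W    W    L
a=1:    L    L    L    L    W    W    W    W    L
a=2:    W    W    W    W    L    L    L    L    W
a=3:    W    W    W    W    L    L    L    L    W
a=4:    W    W    W    W    W    W    W    W    W
a=5:    W    W    W    W    W    W    W    W    W
a=6:    W    W    W    W    W    W    W    W    W
a=7:    L    L    L    L    W    W    W    W    L
Cells with no legal move (terminal, hence L): (0,0), (0,1), (0,2), (0,3), (1,0), (1,1), (1,2), (1,3).
The remaining L cells, each justified by listing all of its moves:
(0,8): L (sole option (0,4)(W) is W)
(1,8): L (sole option (1,4)(W) is W)
(2,4): L (options (0,4)(W), (2,0)(W) are all W)
(2,5): L (options (0,5)(W), (2,1)(W) are all W)
(2,6): L (options (0,6)(W), (2,2)(W) are all W)
(2,7): L (options (0,7)(W), (2,3)(W) are all W)
(3,4): L (options (1,4)(W), (3,0)(W) are all W)
(3,5): L (options (1,5)(W), (3,1)(W) are all W)
(3,6): L (options (1,6)(W), (3,2)(W) are all W)
(3,7): L (options (1,7)(W), (3,3)(W) are all W)
(7,0): L (options (5,0)(W), (3,0)(W), (2,0)(W) are all W)
(7,1): L (options (5,1)(W), (3,1)(W), (2,1)(W) are all W)
(7,2): L (options (5,2)(W), (3,2)(W), (2,2)(W) are all W)
(7,3): L (options (5,3)(W), (3,3)(W), (2,3)(W) are all W)
(7,8): L (options (5,8)(W), (3,8)(W), (2,8)(W), (7,4)(W) are all W)
Every other cell has at least one move into one of the L cells above, so it is W.
(2,8): the move to (0,8) reaches an L cell, so W
(7,2): one of the L cells justified above, so L

(2,8): W, (7,2): L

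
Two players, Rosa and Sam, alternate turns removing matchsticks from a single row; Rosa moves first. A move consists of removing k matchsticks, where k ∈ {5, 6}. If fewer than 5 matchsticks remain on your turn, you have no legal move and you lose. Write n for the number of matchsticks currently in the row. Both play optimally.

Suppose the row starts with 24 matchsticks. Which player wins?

Label each position W (a win for the player to move) or L (a loss). A position with no legal move is L; any other position is W exactly when some move reaches an L, and L when every move reaches a W.
n=0: no move → L
n=1: no move → L
n=2: no move → L
n=3: no move → L
n=4: no move → L
n=5: can move to 0, which is L ⇒ W
n=6: can move to 1, which is L ⇒ W
n=7: can move to 2, which is L ⇒ W
n=8: can move to 3, which is L ⇒ W
n=9: can move to 4, which is L ⇒ W
n=10: can move to 4, which is L ⇒ W
n=11: moves to 6(W), 5(W); every one is W ⇒ L
n=12: moves to 7(W), 6(W); every one is W ⇒ L
n=13: moves to 8(W), 7(W); every one is W ⇒ L
n=14: moves to 9(W), 8(W); every one is W ⇒ L
n=15: moves to 10(W), 9(W); every one is W ⇒ L
n=16: can move to 11, which is L ⇒ W
n=17: can move to 12, which is L ⇒ W
n=18: can move to 13, which is L ⇒ W
n=19: can move to 14, which is L ⇒ W
n=20: can move to 15, which is L ⇒ W
n=21: can move to 15, which is L ⇒ W
n=22: moves to 17(W), 16(W); every one is W ⇒ L
n=23: moves to 18(W), 17(W); every one is W ⇒ L
n=24: moves to 19(W), 18(W); every one is W ⇒ L
Every move from 24 reaches a W position, so the mover loses.

Sam wins.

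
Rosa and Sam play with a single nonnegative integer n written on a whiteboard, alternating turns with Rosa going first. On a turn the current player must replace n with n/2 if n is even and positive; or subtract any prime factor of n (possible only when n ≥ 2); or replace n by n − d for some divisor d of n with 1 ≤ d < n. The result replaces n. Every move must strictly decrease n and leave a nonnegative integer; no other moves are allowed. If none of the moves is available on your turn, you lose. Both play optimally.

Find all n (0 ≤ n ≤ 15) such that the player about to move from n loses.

0, 1, 4, 9, 14

Build the W/L table. Terminal = L. A non-terminal position is W if it has a move to some L; otherwise it is L.
n=0: no move → L
n=1: no move → L
n=2: can move to 0, which is L ⇒ W
n=3: can move to 0, which is L ⇒ W
n=4: moves to 2(W), 3(W); every one is W ⇒ L
n=5: can move to 0, which is L ⇒ W
n=6: can move to 4, which is L ⇒ W
n=7: can move to 0, which is L ⇒ W
n=8: can move to 4, which is L ⇒ W
n=9: moves to 6(W), 8(W); every one is W ⇒ L
n=10: can move to 9, which is L ⇒ W
n=11: can move to 0, which is L ⇒ W
n=12: can move to 9, which is L ⇒ W
n=13: can move to 0, which is L ⇒ W
n=14: moves to 7(W), 12(W), 13(W); every one is W ⇒ L
n=15: can move to 14, which is L ⇒ W
Reading off the rows marked L gives the requested list; there are 5 such values of n.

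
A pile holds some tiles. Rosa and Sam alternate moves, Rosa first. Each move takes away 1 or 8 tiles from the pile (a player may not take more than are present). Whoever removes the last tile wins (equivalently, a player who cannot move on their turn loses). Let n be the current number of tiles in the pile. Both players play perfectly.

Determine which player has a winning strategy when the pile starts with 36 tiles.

Sam wins.

Compute win/loss labels from the base case upward. A position with no move is L. Any other position is W if it can reach an L in one move, else L.
n=0: no move → L
n=1: reaches L-position 0 → W
n=2: only reaches 1(W), which is W → L
n=3: reaches L-position 2 → W
n=4: only reaches 3(W), which is W → L
n=5: reaches L-position 4 → W
n=6: only reaches 5(W), which is W → L
n=7: reaches L-position 6 → W
n=8: reaches L-position 0 → W
n=9: only reaches 8(W), 1(W), all W → L
n=10: reaches L-position 9 → W
n=11: only reaches 10(W), 3(W), all W → L
n=12: reaches L-position 11 → W
n=13: only reaches 12(W), 5(W), all W → L
n=14: reaches L-position 13 → W
n=15: only reaches 14(W), 7(W), all W → L
n=16: reaches L-position 15 → W
n=17: reaches L-position 9 → W
n=18: only reaches 17(W), 10(W), all W → L
n=19: reaches L-position 18 → W
n=20: only reaches 19(W), 12(W), all W → L
n=21: reaches L-position 20 → W
n=22: only reaches 21(W), 14(W), all W → L
n=23: reaches L-position 22 → W
n=24: only reaches 23(W), 16(W), all W → L
n=25: reaches L-position 24 → W
n=26: reaches L-position 18 → W
n=27: only reaches 26(W), 19(W), all W → L
n=28: reaches L-position 27 → W
n=29: only reaches 28(W), 21(W), all W → L
n=30: reaches L-position 29 → W
n=31: only reaches 30(W), 23(W), all W → L
n=32: reaches L-position 31 → W
n=33: only reaches 32(W), 25(W), all W → L
n=34: reaches L-position 33 → W
n=35: reaches L-position 27 → W
n=36: only reaches 35(W), 28(W), all W → L
Every move from 36 reaches a W position, so the mover loses.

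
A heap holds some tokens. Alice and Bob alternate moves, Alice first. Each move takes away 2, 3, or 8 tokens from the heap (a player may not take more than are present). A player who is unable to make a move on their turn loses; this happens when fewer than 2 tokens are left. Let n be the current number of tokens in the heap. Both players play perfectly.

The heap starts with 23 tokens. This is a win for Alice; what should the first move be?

Remove 2, leaving 21.

Positions with no move are L. A position that does have a move is losing for the player to move precisely when every available move leads to a winning position for the opponent. Fill in the labels:
n=0: no move → L
n=1: no move → L
n=2: reaches L-position 0 → W
n=3: reaches L-position 1 → W
n=4: reaches L-position 1 → W
n=5: only reaches 3(W), 2(W), all W → L
n=6: only reaches 4(W), 3(W), all W → L
n=7: reaches L-position 5 → W
n=8: reaches L-position 6 → W
n=9: reaches L-position 6 → W
n=10: only reaches 8(W), 7(W), 2(W), all W → L
n=11: only reaches 9(W), 8(W), 3(W), all W → L
n=12: reaches L-position 10 → W
n=13: reaches L-position 11 → W
n=14: reaches L-position 11 → W
n=15: only reaches 13(W), 12(W), 7(W), all W → L
n=16: only reaches 14(W), 13(W), 8(W), all W → L
n=17: reaches L-position 15 → W
n=18: reaches L-position 16 → W
n=19: reaches L-position 16 → W
n=20: only reaches 18(W), 17(W), 12(W), all W → L
n=21: only reaches 19(W), 18(W), 13(W), all W → L
n=22: reaches L-position 20 → W
n=23: reaches L-position 21 → W
From 23, the L positions reachable in one move are: 21, 20, 15. Any move reaching one of these is winning.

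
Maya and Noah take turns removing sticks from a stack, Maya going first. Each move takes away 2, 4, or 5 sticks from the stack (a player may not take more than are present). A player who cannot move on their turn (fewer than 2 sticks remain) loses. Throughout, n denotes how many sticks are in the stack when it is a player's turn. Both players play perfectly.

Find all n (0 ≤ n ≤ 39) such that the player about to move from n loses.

0, 1, 7, 8, 14, 15, 21, 22, 28, 29, 35, 36

Compute win/loss labels from the base case upward. A position with no move is L. Any other position is W if it can reach an L in one move, else L.
n=0: no move → L
n=1: no move → L
n=2: reaches L-position 0 → W
n=3: reaches L-position 1 → W
n=4: reaches L-position 0 → W
n=5: reaches L-position 1 → W
n=6: reaches L-position 1 → W
n=7: only reaches 5(W), 3(W), 2(W), all W → L
n=8: only reaches 6(W), 4(W), 3(W), all W → L
n=9: reaches L-position 7 → W
n=10: reaches L-position 8 → W
n=11: reaches L-position 7 → W
n=12: reaches L-position 8 → W
n=13: reaches L-position 8 → W
n=14: only reaches 12(W), 10(W), 9(W), all W → L
n=15: only reaches 13(W), 11(W), 10(W), all W → L
n=16: reaches L-position 14 → W
n=17: reaches L-position 15 → W
n=18: reaches L-position 14 → W
n=19: reaches L-position 15 → W
n=20: reaches L-position 15 → W
n=21: only reaches 19(W), 17(W), 16(W), all W → L
n=22: only reaches 20(W), 18(W), 17(W), all W → L
n=23: reaches L-position 21 → W
n=24: reaches L-position 22 → W
n=25: reaches L-position 21 → W
n=26: reaches L-position 22 → W
n=27: reaches L-position 22 → W
n=28: only reaches 26(W), 24(W), 23(W), all W → L
n=29: only reaches 27(W), 25(W), 24(W), all W → L
n=30: reaches L-position 28 → W
n=31: reaches L-position 29 → W
n=32: reaches L-position 28 → W
n=33: reaches L-position 29 → W
n=34: reaches L-position 29 → W
n=35: only reaches 33(W), 31(W), 30(W), all W → L
n=36: only reaches 34(W), 32(W), 31(W), all W → L
n=37: reaches L-position 35 → W
n=38: reaches L-position 36 → W
n=39: reaches L-position 35 → W
Reading off the rows marked L gives the requested list; there are 12 such values of n.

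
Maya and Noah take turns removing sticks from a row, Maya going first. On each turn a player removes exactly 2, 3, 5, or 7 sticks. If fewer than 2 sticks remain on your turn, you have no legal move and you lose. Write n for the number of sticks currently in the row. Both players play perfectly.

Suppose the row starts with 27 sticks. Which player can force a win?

Work bottom-up. With no move the player to move loses. Otherwise the position is W if at least one move leads to an L position for the opponent, and L if every move leads to a W.
n=0: no move → L
n=1: no move → L
n=2: reaches L-position 0 → W
n=3: reaches L-position 1 → W
n=4: reaches L-position 1 → W
n=5: reaches L-position 0 → W
n=6: reaches L-position 1 → W
n=7: reaches L-position 0 → W
n=8: reaches L-position 1 → W
n=9: only reaches 7(W), 6(W), 4(W), 2(W), all W → L
n=10: only reaches 8(W), 7(W), 5(W), 3(W), all W → L
n=11: reaches L-position 9 → W
n=12: reaches L-position 10 → W
n=13: reaches L-position 10 → W
n=14: reaches L-position 9 → W
n=15: reaches L-position 10 → W
n=16: reaches L-position 9 → W
n=17: reaches L-position 10 → W
n=18: only reaches 16(W), 15(W), 13(W), 11(W), all W → L
n=19: only reaches 17(W), 16(W), 14(W), 12(W), all W → L
n=20: reaches L-position 18 → W
n=21: reaches L-position 19 → W
n=22: reaches L-position 19 → W
n=23: reaches L-position 18 → W
n=24: reaches L-position 19 → W
n=25: reaches L-position 18 → W
n=26: reaches L-position 19 → W
n=27: only reaches 25(W), 24(W), 22(W), 20(W), all W → L
The starting position 27 is L: whatever Maya does, the opponent receives a W position.

Noah wins.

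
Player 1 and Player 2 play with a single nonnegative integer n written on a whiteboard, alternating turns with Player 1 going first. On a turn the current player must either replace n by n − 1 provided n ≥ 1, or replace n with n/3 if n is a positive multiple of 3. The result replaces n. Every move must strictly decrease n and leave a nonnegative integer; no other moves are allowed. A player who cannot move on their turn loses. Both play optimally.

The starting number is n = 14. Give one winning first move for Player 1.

Compute win/loss labels from the base case upward. A position with no move is L. Any other position is W if it can reach an L in one move, else L.
n=0: no move → L
n=1: W (go to 0, an L position)
n=2: L (sole option 1(W) is W)
n=3: W (go to 2, an L position)
n=4: L (sole option 3(W) is W)
n=5: W (go to 4, an L position)
n=6: W (go to 2, an L position)
n=7: L (sole option 6(W) is W)
n=8: W (go to 7, an L position)
n=9: L (options 3(W), 8(W) are all W)
n=10: W (go to 9, an L position)
n=11: L (sole option 10(W) is W)
n=12: W (go to 4, an L position)
n=13: L (sole option 12(W) is W)
n=14: W (go to 13, an L position)
From 14, the L positions reachable in one move are: 13.

Move to 13.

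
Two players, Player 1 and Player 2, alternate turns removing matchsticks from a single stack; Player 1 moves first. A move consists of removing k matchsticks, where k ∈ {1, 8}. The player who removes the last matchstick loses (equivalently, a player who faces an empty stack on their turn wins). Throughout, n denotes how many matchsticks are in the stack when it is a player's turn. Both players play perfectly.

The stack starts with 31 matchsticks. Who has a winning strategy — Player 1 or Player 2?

Player 1 wins.

Classify positions by backward induction: terminal positions (no move available) are W. From any other position, the mover wins iff some move reaches an L.
n=0: no move; the opponent has just taken the last matchstick and therefore loses → W
n=1: the only move is to 0(W), a W ⇒ L
n=2: can move to 1, which is L ⇒ W
n=3: the only move is to 2(W), a W ⇒ L
n=4: can move to 3, which is L ⇒ W
n=5: the only move is to 4(W), a W ⇒ L
n=6: can move to 5, which is L ⇒ W
n=7: the only move is to 6(W), a W ⇒ L
n=8: can move to 7, which is L ⇒ W
n=9: can move to 1, which is L ⇒ W
n=10: moves to 9(W), 2(W); every one is W ⇒ L
n=11: can move to 10, which is L ⇒ W
n=12: moves to 11(W), 4(W); every one is W ⇒ L
n=13: can move to 12, which is L ⇒ W
n=14: moves to 13(W), 6(W); every one is W ⇒ L
n=15: can move to 14, which is L ⇒ W
n=16: moves to 15(W), 8(W); every one is W ⇒ L
n=17: can move to 16, which is L ⇒ W
n=18: can move to 10, which is L ⇒ W
n=19: moves to 18(W), 11(W); every one is W ⇒ L
n=20: can move to 19, which is L ⇒ W
n=21: moves to 20(W), 13(W); every one is W ⇒ L
n=22: can move to 21, which is L ⇒ W
n=23: moves to 22(W), 15(W); every one is W ⇒ L
n=24: can move to 23, which is L ⇒ W
n=25: moves to 24(W), 17(W); every one is W ⇒ L
n=26: can move to 25, which is L ⇒ W
n=27: can move to 19, which is L ⇒ W
n=28: moves to 27(W), 20(W); every one is W ⇒ L
n=29: can move to 28, which is L ⇒ W
n=30: moves to 29(W), 22(W); every one is W ⇒ L
n=31: can move to 30, which is L ⇒ W
The starting position 31 is W: Player 1 should remove 1, leaving 30, handing over an L position.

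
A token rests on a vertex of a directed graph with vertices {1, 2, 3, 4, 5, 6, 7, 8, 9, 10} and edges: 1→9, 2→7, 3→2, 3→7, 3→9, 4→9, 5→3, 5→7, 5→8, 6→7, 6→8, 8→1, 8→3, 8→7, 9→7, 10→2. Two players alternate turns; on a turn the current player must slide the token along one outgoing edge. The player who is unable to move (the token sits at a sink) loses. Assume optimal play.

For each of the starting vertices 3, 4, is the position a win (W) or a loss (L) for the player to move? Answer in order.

Build the W/L table. Terminal = L. A non-terminal position is W if it has a move to some L; otherwise it is L.
Every edge goes from a vertex to one that appears earlier in the order 7, 9, 2, 3, 1, 8, 6, 10, 4, 5, so processing vertices in that order labels each vertex after all of its successors.
7: no outgoing edge → L
9: →7(L), so W
2: →7(L), so W
3: →7(L), so W
1: →9(W) only, which is W, so L
8: →1(L), so W
6: →7(L), so W
10: →2(W) only, which is W, so L
4: →9(W) only, which is W, so L
5: →7(L), so W

3: W, 4: L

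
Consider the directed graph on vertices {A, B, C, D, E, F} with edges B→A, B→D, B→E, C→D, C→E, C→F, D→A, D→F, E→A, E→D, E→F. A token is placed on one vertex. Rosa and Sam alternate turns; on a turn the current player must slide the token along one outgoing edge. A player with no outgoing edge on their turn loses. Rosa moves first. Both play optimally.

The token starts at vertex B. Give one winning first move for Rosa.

Work bottom-up. With no move the player to move loses. Otherwise the position is W if at least one move leads to an L position for the opponent, and L if every move leads to a W.
Every edge goes from a vertex to one that appears earlier in the order A, F, D, E, B, C, so processing vertices in that order labels each vertex after all of its successors.
A: no outgoing edge → L
F: no outgoing edge → L
D: →F(L), so W
E: →F(L), so W
B: →A(L), so W
C: →F(L), so W
From B, the L positions reachable in one move are: A.

Move to A.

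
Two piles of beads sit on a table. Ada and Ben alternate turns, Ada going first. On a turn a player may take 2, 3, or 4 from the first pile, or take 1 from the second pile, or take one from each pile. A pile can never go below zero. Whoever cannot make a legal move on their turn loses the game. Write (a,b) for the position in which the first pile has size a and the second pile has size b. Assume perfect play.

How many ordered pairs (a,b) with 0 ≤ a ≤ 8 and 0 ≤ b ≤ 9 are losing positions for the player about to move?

30

Positions with no move are L. A position that does have a move is losing for the player to move precisely when every available move leads to a winning position for the opponent. Fill in the labels:
Every move lowers a or b (never raises either), so fill the grid row by row in increasing a, and left to right within a row: each cell's successors are then already labelled.
      b=0  b=1  b=2  b=3  b=4  b=5  b=6  b=7  b=8  b=9
a=0:    L    W    L    W    L    W    L    W    L    W
a=1:    L    W    L    W    L    W    L    W    L    W
a=2:    W    W    W    W    W    W    W    W    W    W
a=3:    W    L    W    L    W    L    W    L    W    L
a=4:    W    L    W    L    W    L    W    L    W    L
a=5:    W    W    W    W    W    W    W    W    W    W
a=6:    L    W    L    W    L    W    L    W    L    W
a=7:    L    W    L    W    L    W    L    W    L    W
a=8:    W    W    W    W    W    W    W    W    W    W
Cells with no legal move (terminal, hence L): (0,0), (1,0).
The remaining L cells, each justified by listing all of its moves:
(0,2): the only move is to (0,1)(W), a W ⇒ L
(0,4): the only move is to (0,3)(W), a W ⇒ L
(0,6): the only move is to (0,5)(W), a W ⇒ L
(0,8): the only move is to (0,7)(W), a W ⇒ L
(1,2): moves to (1,1)(W), (0,1)(W); every one is W ⇒ L
(1,4): moves to (1,3)(W), (0,3)(W); every one is W ⇒ L
(1,6): moves to (1,5)(W), (0,5)(W); every one is W ⇒ L
(1,8): moves to (1,7)(W), (0,7)(W); every one is W ⇒ L
(3,1): moves to (1,1)(W), (0,1)(W), (3,0)(W), (2,0)(W); every one is W ⇒ L
(3,3): moves to (1,3)(W), (0,3)(W), (3,2)(W), (2,2)(W); every one is W ⇒ L
(3,5): moves to (1,5)(W), (0,5)(W), (3,4)(W), (2,4)(W); every one is W ⇒ L
(3,7): moves to (1,7)(W), (0,7)(W), (3,6)(W), (2,6)(W); every one is W ⇒ L
(3,9): moves to (1,9)(W), (0,9)(W), (3,8)(W), (2,8)(W); every one is W ⇒ L
(4,1): moves to (2,1)(W), (1,1)(W), (0,1)(W), (4,0)(W), (3,0)(W); every one is W ⇒ L
(4,3): moves to (2,3)(W), (1,3)(W), (0,3)(W), (4,2)(W), (3,2)(W); every one is W ⇒ L
(4,5): moves to (2,5)(W), (1,5)(W), (0,5)(W), (4,4)(W), (3,4)(W); every one is W ⇒ L
(4,7): moves to (2,7)(W), (1,7)(W), (0,7)(W), (4,6)(W), (3,6)(W); every one is W ⇒ L
(4,9): moves to (2,9)(W), (1,9)(W), (0,9)(W), (4,8)(W), (3,8)(W); every one is W ⇒ L
(6,0): moves to (4,0)(W), (3,0)(W), (2,0)(W); every one is W ⇒ L
(6,2): moves to (4,2)(W), (3,2)(W), (2,2)(W), (6,1)(W), (5,1)(W); every one is W ⇒ L
(6,4): moves to (4,4)(W), (3,4)(W), (2,4)(W), (6,3)(W), (5,3)(W); every one is W ⇒ L
(6,6): moves to (4,6)(W), (3,6)(W), (2,6)(W), (6,5)(W), (5,5)(W); every one is W ⇒ L
(6,8): moves to (4,8)(W), (3,8)(W), (2,8)(W), (6,7)(W), (5,7)(W); every one is W ⇒ L
(7,0): moves to (5,0)(W), (4,0)(W), (3,0)(W); every one is W ⇒ L
(7,2): moves to (5,2)(W), (4,2)(W), (3,2)(W), (7,1)(W), (6,1)(W); every one is W ⇒ L
(7,4): moves to (5,4)(W), (4,4)(W), (3,4)(W), (7,3)(W), (6,3)(W); every one is W ⇒ L
(7,6): moves to (5,6)(W), (4,6)(W), (3,6)(W), (7,5)(W), (6,5)(W); every one is W ⇒ L
(7,8): moves to (5,8)(W), (4,8)(W), (3,8)(W), (7,7)(W), (6,7)(W); every one is W ⇒ L
Every other cell has at least one move into one of the L cells above, so it is W.
L cells per row: a=0: 5, a=1: 5, a=2: 0, a=3: 5, a=4: 5, a=5: 0, a=6: 5, a=7: 5, a=8: 0; total 30.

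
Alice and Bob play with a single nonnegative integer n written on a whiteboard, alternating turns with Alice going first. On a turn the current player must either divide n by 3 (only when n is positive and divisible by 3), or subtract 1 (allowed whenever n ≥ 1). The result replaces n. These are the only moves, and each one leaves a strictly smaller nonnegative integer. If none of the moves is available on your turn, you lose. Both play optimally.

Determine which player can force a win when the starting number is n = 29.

Positions with no move are L. A position that does have a move is losing for the player to move precisely when every available move leads to a winning position for the opponent. Fill in the labels:
n=0: no move → L
n=1: →0(L), so W
n=2: →1(W) only, which is W, so L
n=3: →2(L), so W
n=4: →3(W) only, which is W, so L
n=5: →4(L), so W
n=6: →2(L), so W
n=7: →6(W) only, which is W, so L
n=8: →7(L), so W
n=9: →3(W), 8(W) — all W, so L
n=10: →9(L), so W
n=11: →10(W) only, which is W, so L
n=12: →4(L), so W
n=13: →12(W) only, which is W, so L
n=14: →13(L), so W
n=15: →5(W), 14(W) — all W, so L
n=16: →15(L), so W
n=17: →16(W) only, which is W, so L
n=18: →17(L), so W
n=19: →18(W) only, which is W, so L
n=20: →19(L), so W
n=21: →7(L), so W
n=22: →21(W) only, which is W, so L
n=23: →22(L), so W
n=24: →8(W), 23(W) — all W, so L
n=25: →24(L), so W
n=26: →25(W) only, which is W, so L
n=27: →9(L), so W
n=28: →27(W) only, which is W, so L
n=29: →28(L), so W
From 29 Alice can move to 28, reaching an L position.

Alice wins.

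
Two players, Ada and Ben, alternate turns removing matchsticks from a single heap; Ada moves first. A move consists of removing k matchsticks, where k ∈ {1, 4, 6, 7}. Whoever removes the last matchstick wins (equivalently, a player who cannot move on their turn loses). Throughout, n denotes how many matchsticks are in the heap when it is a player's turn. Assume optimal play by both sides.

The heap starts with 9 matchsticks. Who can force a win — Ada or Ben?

Classify positions by backward induction: terminal positions (no move available) are L. From any other position, the mover wins iff some move reaches an L.
n=0: no move → L
n=1: →0(L), so W
n=2: →1(W) only, which is W, so L
n=3: →2(L), so W
n=4: →0(L), so W
n=5: →4(W), 1(W) — all W, so L
n=6: →5(L), so W
n=7: →0(L), so W
n=8: →2(L), so W
n=9: →5(L), so W
The starting position 9 is W: Ada should remove 4, leaving 5, handing over an L position.

Ada wins.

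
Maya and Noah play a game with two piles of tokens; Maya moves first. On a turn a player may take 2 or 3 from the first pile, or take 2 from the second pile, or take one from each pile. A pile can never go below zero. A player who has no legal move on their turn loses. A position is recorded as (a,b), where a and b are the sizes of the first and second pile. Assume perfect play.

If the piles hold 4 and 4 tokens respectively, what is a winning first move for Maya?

Move to (1,4).

Classify positions by backward induction: terminal positions (no move available) are L. From any other position, the mover wins iff some move reaches an L.
No move ever increases a pile, so every position that can arise here has a ≤ 4 and b ≤ 4; it is enough to label the cells with 0 ≤ a ≤ 4 and 0 ≤ b ≤ 4.
Every move lowers a or b (never raises either), so fill the grid row by row in increasing a, and left to right within a row: each cell's successors are then already labelled.
      b=0  b=1  b=2  b=3  b=4
a=0:    L    L    W    W    L
a=1:    L    W    W    L    L
a=2:    W    W    L    L    W
a=3:    W    W    L    W    W
a=4:    W    L    W    W    W
Cells with no legal move (terminal, hence L): (0,0), (0,1), (1,0).
The remaining L cells, each justified by listing all of its moves:
(0,4): only reaches (0,2)(W), which is W → L
(1,3): only reaches (1,1)(W), (0,2)(W), all W → L
(1,4): only reaches (1,2)(W), (0,3)(W), all W → L
(2,2): only reaches (0,2)(W), (2,0)(W), (1,1)(W), all W → L
(2,3): only reaches (0,3)(W), (2,1)(W), (1,2)(W), all W → L
(3,2): only reaches (1,2)(W), (0,2)(W), (3,0)(W), (2,1)(W), all W → L
(4,1): only reaches (2,1)(W), (1,1)(W), (3,0)(W), all W → L
Every other cell has at least one move into one of the L cells above, so it is W.
From (4,4), the L positions reachable in one move are: (1,4).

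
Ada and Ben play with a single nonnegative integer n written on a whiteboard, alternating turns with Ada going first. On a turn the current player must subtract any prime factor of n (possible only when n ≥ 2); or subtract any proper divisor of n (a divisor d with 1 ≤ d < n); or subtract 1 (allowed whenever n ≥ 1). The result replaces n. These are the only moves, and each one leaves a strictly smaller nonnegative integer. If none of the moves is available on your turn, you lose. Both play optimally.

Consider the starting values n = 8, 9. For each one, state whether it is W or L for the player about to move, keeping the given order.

8: W, 9: L

Use the standard recursion: the mover loses at a terminal position; elsewhere, the mover wins exactly when some move hands the opponent an L position.
n=0: no move → L
n=1: can move to 0, which is L ⇒ W
n=2: can move to 0, which is L ⇒ W
n=3: can move to 0, which is L ⇒ W
n=4: moves to 2(W), 3(W); every one is W ⇒ L
n=5: can move to 0, which is L ⇒ W
n=6: can move to 4, which is L ⇒ W
n=7: can move to 0, which is L ⇒ W
n=8: can move to 4, which is L ⇒ W
n=9: moves to 6(W), 8(W); every one is W ⇒ L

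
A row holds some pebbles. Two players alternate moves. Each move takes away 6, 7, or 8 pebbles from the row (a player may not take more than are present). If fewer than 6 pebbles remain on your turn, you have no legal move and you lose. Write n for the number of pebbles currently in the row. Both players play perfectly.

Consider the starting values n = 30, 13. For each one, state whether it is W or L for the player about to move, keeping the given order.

Positions with no move are L. A position that does have a move is losing for the player to move precisely when every available move leads to a winning position for the opponent. Fill in the labels:
n=0: no move → L
n=1: no move → L
n=2: no move → L
n=3: no move → L
n=4: no move → L
n=5: no move → L
n=6: →0(L), so W
n=7: →1(L), so W
n=8: →2(L), so W
n=9: →3(L), so W
n=10: →4(L), so W
n=11: →5(L), so W
n=12: →5(L), so W
n=13: →5(L), so W
n=14: →8(W), 7(W), 6(W) — all W, so L
n=15: →9(W), 8(W), 7(W) — all W, so L
n=16: →10(W), 9(W), 8(W) — all W, so L
n=17: →11(W), 10(W), 9(W) — all W, so L
n=18: →12(W), 11(W), 10(W) — all W, so L
n=19: →13(W), 12(W), 11(W) — all W, so L
n=20: →14(L), so W
n=21: →15(L), so W
n=22: →16(L), so W
n=23: →17(L), so W
n=24: →18(L), so W
n=25: →19(L), so W
n=26: →19(L), so W
n=27: →19(L), so W
n=28: →22(W), 21(W), 20(W) — all W, so L
n=29: →23(W), 22(W), 21(W) — all W, so L
n=30: →24(W), 23(W), 22(W) — all W, so L

30: L, 13: W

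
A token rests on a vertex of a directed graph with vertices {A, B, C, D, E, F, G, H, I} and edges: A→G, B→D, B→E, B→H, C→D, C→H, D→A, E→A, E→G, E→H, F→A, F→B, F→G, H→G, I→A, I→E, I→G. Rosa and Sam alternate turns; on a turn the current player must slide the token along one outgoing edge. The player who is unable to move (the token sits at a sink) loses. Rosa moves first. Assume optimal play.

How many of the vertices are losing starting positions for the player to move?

Compute win/loss labels from the base case upward. A position with no move is L. Any other position is W if it can reach an L in one move, else L.
Every edge goes from a vertex to one that appears earlier in the order G, A, H, E, I, D, B, C, F, so processing vertices in that order labels each vertex after all of its successors.
G: no outgoing edge → L
A: reaches L-position G → W
H: reaches L-position G → W
E: reaches L-position G → W
I: reaches L-position G → W
D: only reaches A(W), which is W → L
B: reaches L-position D → W
C: reaches L-position D → W
F: reaches L-position G → W
The L vertices are D, G; that is 2 in all.

2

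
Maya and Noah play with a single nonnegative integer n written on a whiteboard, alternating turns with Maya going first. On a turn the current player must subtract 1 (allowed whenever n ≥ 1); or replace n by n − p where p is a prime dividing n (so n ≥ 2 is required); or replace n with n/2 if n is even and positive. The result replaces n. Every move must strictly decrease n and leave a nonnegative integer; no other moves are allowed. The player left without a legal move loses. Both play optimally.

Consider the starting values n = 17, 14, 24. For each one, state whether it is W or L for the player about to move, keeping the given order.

17: W, 14: L, 24: L

Use the standard recursion: the mover loses at a terminal position; elsewhere, the mover wins exactly when some move hands the opponent an L position.
n=0: no move → L
n=1: reaches L-position 0 → W
n=2: reaches L-position 0 → W
n=3: reaches L-position 0 → W
n=4: only reaches 2(W), 3(W), all W → L
n=5: reaches L-position 0 → W
n=6: reaches L-position 4 → W
n=7: reaches L-position 0 → W
n=8: reaches L-position 4 → W
n=9: only reaches 6(W), 8(W), all W → L
n=10: reaches L-position 9 → W
n=11: reaches L-position 0 → W
n=12: reaches L-position 9 → W
n=13: reaches L-position 0 → W
n=14: only reaches 7(W), 12(W), 13(W), all W → L
n=15: reaches L-position 14 → W
n=16: reaches L-position 14 → W
n=17: reaches L-position 0 → W
n=18: reaches L-position 9 → W
n=19: reaches L-position 0 → W
n=20: only reaches 10(W), 15(W), 18(W), 19(W), all W → L
n=21: reaches L-position 14 → W
n=22: reaches L-position 20 → W
n=23: reaches L-position 0 → W
n=24: only reaches 12(W), 21(W), 22(W), 23(W), all W → L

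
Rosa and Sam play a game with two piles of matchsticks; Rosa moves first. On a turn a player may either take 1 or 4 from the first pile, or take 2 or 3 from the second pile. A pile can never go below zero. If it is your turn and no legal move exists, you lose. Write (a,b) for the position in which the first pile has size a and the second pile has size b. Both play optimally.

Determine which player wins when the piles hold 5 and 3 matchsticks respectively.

Rosa wins.

Compute win/loss labels from the base case upward. A position with no move is L. Any other position is W if it can reach an L in one move, else L.
No move ever increases a pile, so every position that can arise here has a ≤ 5 and b ≤ 3; it is enough to label the cells with 0 ≤ a ≤ 5 and 0 ≤ b ≤ 3.
Every move lowers a or b (never raises either), so fill the grid row by row in increasing a, and left to right within a row: each cell's successors are then already labelled.
      b=0  b=1  b=2  b=3
a=0:    L    L    W    W
a=1:    W    W    L    L
a=2:    L    L    W    W
a=3:    W    W    L    L
a=4:    W    W    W    W
a=5:    L    L    W    W
Cells with no legal move (terminal, hence L): (0,0), (0,1).
The remaining L cells, each justified by listing all of its moves:
(1,2): L (options (0,2)(W), (1,0)(W) are all W)
(1,3): L (options (0,3)(W), (1,1)(W), (1,0)(W) are all W)
(2,0): L (sole option (1,0)(W) is W)
(2,1): L (sole option (1,1)(W) is W)
(3,2): L (options (2,2)(W), (3,0)(W) are all W)
(3,3): L (options (2,3)(W), (3,1)(W), (3,0)(W) are all W)
(5,0): L (options (4,0)(W), (1,0)(W) are all W)
(5,1): L (options (4,1)(W), (1,1)(W) are all W)
Every other cell has at least one move into one of the L cells above, so it is W.
From (5,3) Rosa can move to (1,3), reaching an L position.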